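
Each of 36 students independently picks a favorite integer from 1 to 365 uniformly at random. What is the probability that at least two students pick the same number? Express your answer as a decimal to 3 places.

0.832

It's easier to compute the probability that all 36 are distinct.
P(all distinct) = 365/365 · 364/365 · ··· · 330/365 ≈ 0.168.
So the probability of at least one match is 1 − 0.168 = 0.832.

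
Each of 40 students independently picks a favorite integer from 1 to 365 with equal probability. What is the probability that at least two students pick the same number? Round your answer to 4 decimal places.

It's easier to compute the probability that all 40 are distinct.
P(all distinct) = 365/365 · 364/365 · ··· · 326/365 ≈ 0.1088.
So the probability of at least one match is 1 − 0.1088 = 0.8912.

0.8912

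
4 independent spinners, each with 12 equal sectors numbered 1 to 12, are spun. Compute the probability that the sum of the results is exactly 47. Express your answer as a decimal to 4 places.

0.0002

There are 12^4 = 20736 equally likely outcomes.
The number of ordered 4-tuples from {1,…,12} summing to 47 is 4.
P(sum = 47) = 4/20736 = 1/5184 ≈ 0.0002.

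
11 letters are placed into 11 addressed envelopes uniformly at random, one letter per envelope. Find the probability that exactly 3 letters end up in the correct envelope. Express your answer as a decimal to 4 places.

0.0613

Choose which 3 of the 11 are fixed: C(11,3) = 165 ways.
The remaining 8 must have no fixed point: D(8) = 14833.
P = 165·14833/39916800 = 2119/34560 ≈ 0.0613.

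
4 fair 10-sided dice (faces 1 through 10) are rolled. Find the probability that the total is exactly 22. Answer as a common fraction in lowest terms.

67/1000

There are 10^4 = 10000 equally likely outcomes.
The number of ordered 4-tuples from {1,…,10} summing to 22 is 670.
P(sum = 22) = 670/10000 = 67/1000.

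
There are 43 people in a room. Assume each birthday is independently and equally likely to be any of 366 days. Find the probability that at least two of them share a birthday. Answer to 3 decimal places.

0.923

It's easier to compute the probability that all 43 are distinct.
P(all distinct) = 366/366 · 365/366 · ··· · 324/366 ≈ 0.077.
So the probability of at least one match is 1 − 0.077 = 0.923.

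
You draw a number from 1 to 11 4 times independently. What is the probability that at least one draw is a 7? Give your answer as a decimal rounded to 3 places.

P(no draw is a 7) = (10/11)^4 ≈ 0.683.
P(at least one) = 1 − 0.683 = 0.317.

0.317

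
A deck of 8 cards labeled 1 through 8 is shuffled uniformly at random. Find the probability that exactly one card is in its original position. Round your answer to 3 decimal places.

0.368

Choose which one is fixed: C(8,1) = 8 ways.
The remaining 7 must have no fixed point: D(7) = 1854.
P = 8·1854/40320 = 103/280 ≈ 0.368.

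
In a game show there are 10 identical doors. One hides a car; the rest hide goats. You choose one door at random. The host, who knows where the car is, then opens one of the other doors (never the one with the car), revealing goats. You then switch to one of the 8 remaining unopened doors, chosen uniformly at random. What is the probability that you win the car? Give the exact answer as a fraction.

Your original door holds the car with probability 1/10, so the other 9 collectively hold it with probability 9/10.
The host can always find an empty door to open, so this doesn't change that 9/10; it is now spread over the 8 remaining unopened doors.
P(win by switching) = (9/10) · (1/8) = 9/80.

9/80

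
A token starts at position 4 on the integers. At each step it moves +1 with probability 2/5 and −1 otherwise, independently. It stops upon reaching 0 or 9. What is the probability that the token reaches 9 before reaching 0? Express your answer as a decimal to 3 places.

Let r = q/p = (3/5)/(2/5) = 3/2. The recurrence P(i) = p·P(i+1) + q·P(i−1) with P(0)=0, P(9)=1 gives P(i) = (1 − r^i)/(1 − r^9).
P(4) = (1 − (3/2)^4) / (1 − (3/2)^9) = 2080/19171 ≈ 0.108.

0.108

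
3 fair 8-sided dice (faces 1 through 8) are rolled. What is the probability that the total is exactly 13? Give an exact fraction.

There are 8^3 = 512 equally likely outcomes.
The number of ordered 3-tuples from {1,…,8} summing to 13 is 48.
P(sum = 13) = 48/512 = 3/32.

3/32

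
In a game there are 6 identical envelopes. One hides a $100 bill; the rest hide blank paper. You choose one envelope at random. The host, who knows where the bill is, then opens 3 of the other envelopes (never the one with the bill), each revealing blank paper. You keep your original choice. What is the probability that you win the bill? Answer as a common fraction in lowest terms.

The host can always open 3 empty envelopes regardless of your choice, so the reveals give no information about your original envelope.
P(win by staying) = 1/6.

1/6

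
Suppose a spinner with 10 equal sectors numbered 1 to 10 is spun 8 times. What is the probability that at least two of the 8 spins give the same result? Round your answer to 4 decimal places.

0.9819

P(all 8 different) = 10/10 · 9/10 · ··· · 3/10 ≈ 0.0181.
P(at least two equal) = 1 − 0.0181 = 0.9819.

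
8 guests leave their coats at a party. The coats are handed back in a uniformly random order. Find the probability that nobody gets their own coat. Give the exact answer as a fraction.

2119/5760

This is the derangement probability: permutations of 8 with no fixed point.
D(8) = 8! · (1 − 1/1! + 1/2! − ··· + (−1)^8/8!) = 14833.
P = 14833/40320 = 2119/5760.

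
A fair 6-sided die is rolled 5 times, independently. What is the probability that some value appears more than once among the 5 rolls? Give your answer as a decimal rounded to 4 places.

P(all 5 different) = 6/6 · 5/6 · ··· · 2/6 ≈ 0.0926.
P(at least two equal) = 1 − 0.0926 = 0.9074.

0.9074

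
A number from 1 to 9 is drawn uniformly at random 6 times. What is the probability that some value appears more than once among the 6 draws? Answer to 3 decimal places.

0.886

P(all 6 different) = 9/9 · 8/9 · ··· · 4/9 ≈ 0.114.
P(at least two equal) = 1 − 0.114 = 0.886.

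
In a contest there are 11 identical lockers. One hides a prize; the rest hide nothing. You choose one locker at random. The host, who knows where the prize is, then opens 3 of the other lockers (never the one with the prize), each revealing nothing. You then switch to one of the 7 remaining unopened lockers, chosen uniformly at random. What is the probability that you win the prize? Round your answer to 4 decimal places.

Your original locker holds the prize with probability 1/11, so the other 10 collectively hold it with probability 10/11.
The host can always find 3 empty lockers to open, so the reveals don't change that 10/11; it is now spread over the 7 remaining unopened lockers.
P(win by switching) = (10/11) · (1/7) = 10/77 ≈ 0.1299.

0.1299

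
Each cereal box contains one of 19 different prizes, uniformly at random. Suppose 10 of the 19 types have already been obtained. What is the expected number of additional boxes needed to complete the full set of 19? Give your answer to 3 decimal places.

Starting from 10 distinct types, each trial gives a new one with probability (19−i)/19 when i types are held, so the wait for the next new type is 19/(19−i).
E = 19/9 + 19/8 + 19/7 + 19/6 + 19/5 + 19/4 + 19/3 + 19/2 + 19/1 = 135451/2520 ≈ 53.750.

53.750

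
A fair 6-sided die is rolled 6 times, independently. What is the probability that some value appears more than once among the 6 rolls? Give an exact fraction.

319/324

P(all 6 different) = 6/6 · 5/6 · ··· · 1/6 = 5/324.
P(at least two equal) = 1 − 5/324 = 319/324.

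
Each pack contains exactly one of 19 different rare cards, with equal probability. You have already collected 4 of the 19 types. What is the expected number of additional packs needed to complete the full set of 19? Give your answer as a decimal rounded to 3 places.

63.046

Starting from 4 distinct types, each trial gives a new one with probability (19−i)/19 when i types are held, so the wait for the next new type is 19/(19−i).
E = 19/15 + 19/14 + 19/13 + 19/12 + 19/11 + 19/10 + 19/9 + 19/8 + 19/7 + 19/6 + 19/5 + 19/4 + 19/3 + 19/2 + 19/1 = 22719383/360360 ≈ 63.046.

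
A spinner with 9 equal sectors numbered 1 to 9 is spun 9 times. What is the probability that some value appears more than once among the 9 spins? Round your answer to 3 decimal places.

P(all 9 different) = 9/9 · 8/9 · ··· · 1/9 ≈ 0.001.
P(at least two equal) = 1 − 0.001 = 0.999.

0.999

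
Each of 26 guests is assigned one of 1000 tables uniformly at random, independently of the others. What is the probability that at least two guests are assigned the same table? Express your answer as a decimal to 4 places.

0.2795

It's easier to compute the probability that all 26 are distinct.
P(all distinct) = 1000/1000 · 999/1000 · ··· · 975/1000 ≈ 0.7205.
So the probability of at least one match is 1 − 0.7205 = 0.2795.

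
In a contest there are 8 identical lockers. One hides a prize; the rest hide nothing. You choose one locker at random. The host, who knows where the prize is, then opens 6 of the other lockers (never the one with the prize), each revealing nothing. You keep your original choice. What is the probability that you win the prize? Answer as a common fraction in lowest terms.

1/8

The host can always open 6 empty lockers regardless of your choice, so the reveals give no information about your original locker.
P(win by staying) = 1/8.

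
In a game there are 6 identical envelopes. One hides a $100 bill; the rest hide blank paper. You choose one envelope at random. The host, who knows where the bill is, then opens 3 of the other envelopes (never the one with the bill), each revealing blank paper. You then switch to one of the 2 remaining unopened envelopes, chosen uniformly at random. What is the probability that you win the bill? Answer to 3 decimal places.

0.417

Your original envelope holds the bill with probability 1/6, so the other 5 collectively hold it with probability 5/6.
The host can always find 3 empty envelopes to open, so the reveals don't change that 5/6; it is now spread over the 2 remaining unopened envelopes.
P(win by switching) = (5/6) · (1/2) = 5/12 ≈ 0.417.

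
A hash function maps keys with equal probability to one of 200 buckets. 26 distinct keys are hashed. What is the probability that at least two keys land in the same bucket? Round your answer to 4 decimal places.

It's easier to compute the probability that all 26 are distinct.
P(all distinct) = 200/200 · 199/200 · ··· · 175/200 ≈ 0.1829.
So the probability of at least one match is 1 − 0.1829 = 0.8171.

0.8171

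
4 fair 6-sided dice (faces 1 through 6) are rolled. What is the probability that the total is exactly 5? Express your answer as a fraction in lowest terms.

There are 6^4 = 1296 equally likely outcomes.
The number of ordered 4-tuples from {1,…,6} summing to 5 is 4.
P(sum = 5) = 4/1296 = 1/324.

1/324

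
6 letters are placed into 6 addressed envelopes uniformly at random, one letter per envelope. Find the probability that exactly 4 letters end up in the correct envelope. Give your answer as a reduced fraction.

Choose which 4 of the 6 are fixed: C(6,4) = 15 ways.
The remaining 2 must have no fixed point: D(2) = 1.
P = 15·1/720 = 1/48.

1/48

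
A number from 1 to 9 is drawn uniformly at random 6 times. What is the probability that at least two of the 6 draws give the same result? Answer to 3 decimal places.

0.886

P(all 6 different) = 9/9 · 8/9 · ··· · 4/9 ≈ 0.114.
P(at least two equal) = 1 − 0.114 = 0.886.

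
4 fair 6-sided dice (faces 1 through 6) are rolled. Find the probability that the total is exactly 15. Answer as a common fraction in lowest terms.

35/324

There are 6^4 = 1296 equally likely outcomes.
The number of ordered 4-tuples from {1,…,6} summing to 15 is 140.
P(sum = 15) = 140/1296 = 35/324.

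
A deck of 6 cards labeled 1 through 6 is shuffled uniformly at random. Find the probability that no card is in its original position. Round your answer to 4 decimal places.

0.3681

This is the derangement probability: permutations of 6 with no fixed point.
D(6) = 6! · (1 − 1/1! + 1/2! − ··· + (−1)^6/6!) = 265.
P = 265/720 = 53/144 ≈ 0.3681.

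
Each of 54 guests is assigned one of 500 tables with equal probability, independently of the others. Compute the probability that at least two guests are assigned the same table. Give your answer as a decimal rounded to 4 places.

It's easier to compute the probability that all 54 are distinct.
P(all distinct) = 500/500 · 499/500 · ··· · 447/500 ≈ 0.0513.
So the probability of at least one match is 1 − 0.0513 = 0.9487.

0.9487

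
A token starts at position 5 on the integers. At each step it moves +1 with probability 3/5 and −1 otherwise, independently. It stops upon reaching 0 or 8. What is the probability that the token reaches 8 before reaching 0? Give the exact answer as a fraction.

Let r = q/p = (2/5)/(3/5) = 2/3. The recurrence P(i) = p·P(i+1) + q·P(i−1) with P(0)=0, P(8)=1 gives P(i) = (1 − r^i)/(1 − r^8).
P(5) = (1 − (2/3)^5) / (1 − (2/3)^8) = 5697/6305.

5697/6305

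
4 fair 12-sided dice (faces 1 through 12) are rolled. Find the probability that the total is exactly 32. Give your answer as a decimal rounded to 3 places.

0.040

There are 12^4 = 20736 equally likely outcomes.
The number of ordered 4-tuples from {1,…,12} summing to 32 is 829.
P(sum = 32) = 829/20736 ≈ 0.040.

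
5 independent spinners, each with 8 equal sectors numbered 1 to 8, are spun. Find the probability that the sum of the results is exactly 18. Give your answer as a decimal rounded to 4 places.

0.0534

There are 8^5 = 32768 equally likely outcomes.
The number of ordered 5-tuples from {1,…,8} summing to 18 is 1750.
P(sum = 18) = 1750/32768 = 875/16384 ≈ 0.0534.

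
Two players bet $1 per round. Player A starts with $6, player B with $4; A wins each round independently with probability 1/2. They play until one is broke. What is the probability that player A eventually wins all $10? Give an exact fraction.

With a fair step, P(i) = ½P(i−1) + ½P(i+1) with P(0)=0, P(10)=1 has the linear solution P(i) = i/10.
P(6) = 6/10 = 3/5.

3/5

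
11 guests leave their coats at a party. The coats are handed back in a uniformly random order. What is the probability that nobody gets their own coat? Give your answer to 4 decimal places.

0.3679

This is the derangement probability: permutations of 11 with no fixed point.
D(11) = 11! · (1 − 1/1! + 1/2! − ··· + (−1)^11/11!) = 14684570.
P = 14684570/39916800 = 1468457/3991680 ≈ 0.3679.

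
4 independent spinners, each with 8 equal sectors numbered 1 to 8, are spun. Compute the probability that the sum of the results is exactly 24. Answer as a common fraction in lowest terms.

161/4096

There are 8^4 = 4096 equally likely outcomes.
The number of ordered 4-tuples from {1,…,8} summing to 24 is 161.
P(sum = 24) = 161/4096.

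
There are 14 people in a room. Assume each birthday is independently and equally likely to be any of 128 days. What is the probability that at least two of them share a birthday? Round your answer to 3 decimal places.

0.522

It's easier to compute the probability that all 14 are distinct.
P(all distinct) = 128/128 · 127/128 · ··· · 115/128 ≈ 0.478.
So the probability of at least one match is 1 − 0.478 = 0.522.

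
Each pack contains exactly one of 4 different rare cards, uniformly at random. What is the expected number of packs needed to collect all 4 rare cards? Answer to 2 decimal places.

8.33

After i distinct types are collected, each trial gives a new one with probability (4−i)/4, so the expected wait for the next new type is 4/(4−i).
E = 4/4 + 4/3 + 4/2 + 4/1 = 25/3 ≈ 8.33.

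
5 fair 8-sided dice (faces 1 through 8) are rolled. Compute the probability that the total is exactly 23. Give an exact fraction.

615/8192

There are 8^5 = 32768 equally likely outcomes.
The number of ordered 5-tuples from {1,…,8} summing to 23 is 2460.
P(sum = 23) = 2460/32768 = 615/8192.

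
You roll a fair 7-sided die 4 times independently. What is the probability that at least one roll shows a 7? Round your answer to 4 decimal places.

P(no roll shows a 7) = (6/7)^4 ≈ 0.5398.
P(at least one) = 1 − 0.5398 = 0.4602.

0.4602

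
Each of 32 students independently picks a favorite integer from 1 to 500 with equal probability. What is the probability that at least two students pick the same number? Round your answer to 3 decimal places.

0.637

It's easier to compute the probability that all 32 are distinct.
P(all distinct) = 500/500 · 499/500 · ··· · 469/500 ≈ 0.363.
So the probability of at least one match is 1 − 0.363 = 0.637.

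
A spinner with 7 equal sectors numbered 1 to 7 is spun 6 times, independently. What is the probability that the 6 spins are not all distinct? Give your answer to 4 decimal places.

0.9572

P(all 6 different) = 7/7 · 6/7 · ··· · 2/7 ≈ 0.0428.
P(at least two equal) = 1 − 0.0428 = 0.9572.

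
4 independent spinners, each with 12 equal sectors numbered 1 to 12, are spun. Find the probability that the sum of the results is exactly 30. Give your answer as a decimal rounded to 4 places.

There are 12^4 = 20736 equally likely outcomes.
The number of ordered 4-tuples from {1,…,12} summing to 30 is 994.
P(sum = 30) = 994/20736 = 497/10368 ≈ 0.0479.

0.0479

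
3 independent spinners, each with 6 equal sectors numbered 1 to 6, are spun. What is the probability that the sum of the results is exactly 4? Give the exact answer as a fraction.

1/72

There are 6^3 = 216 equally likely outcomes.
The number of ordered 3-tuples from {1,…,6} summing to 4 is 3.
P(sum = 4) = 3/216 = 1/72.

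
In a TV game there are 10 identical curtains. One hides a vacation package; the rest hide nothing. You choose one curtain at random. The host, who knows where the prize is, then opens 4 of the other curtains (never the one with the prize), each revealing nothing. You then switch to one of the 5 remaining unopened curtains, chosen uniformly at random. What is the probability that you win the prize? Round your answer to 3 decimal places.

Your original curtain holds the prize with probability 1/10, so the other 9 collectively hold it with probability 9/10.
The host can always find 4 empty curtains to open, so the reveals don't change that 9/10; it is now spread over the 5 remaining unopened curtains.
P(win by switching) = (9/10) · (1/5) = 9/50 ≈ 0.180.

0.180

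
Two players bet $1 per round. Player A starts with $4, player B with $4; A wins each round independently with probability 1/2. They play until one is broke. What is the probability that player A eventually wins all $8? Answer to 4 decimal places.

With a fair step, P(i) = ½P(i−1) + ½P(i+1) with P(0)=0, P(8)=1 has the linear solution P(i) = i/8.
P(4) = 4/8 = 1/2 ≈ 0.5000.

0.5000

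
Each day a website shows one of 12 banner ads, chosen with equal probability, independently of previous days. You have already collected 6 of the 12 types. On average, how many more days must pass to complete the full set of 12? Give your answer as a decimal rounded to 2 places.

Starting from 6 distinct types, each trial gives a new one with probability (12−i)/12 when i types are held, so the wait for the next new type is 12/(12−i).
E = 12/6 + 12/5 + 12/4 + 12/3 + 12/2 + 12/1 = 147/5 ≈ 29.40.

29.40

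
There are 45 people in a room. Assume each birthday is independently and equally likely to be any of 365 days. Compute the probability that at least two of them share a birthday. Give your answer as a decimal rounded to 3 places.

It's easier to compute the probability that all 45 are distinct.
P(all distinct) = 365/365 · 364/365 · ··· · 321/365 ≈ 0.059.
So the probability of at least one match is 1 − 0.059 = 0.941.

0.941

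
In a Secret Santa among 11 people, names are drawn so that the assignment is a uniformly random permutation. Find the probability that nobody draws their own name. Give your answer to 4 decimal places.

This is the derangement probability: permutations of 11 with no fixed point.
D(11) = 11! · (1 − 1/1! + 1/2! − ··· + (−1)^11/11!) = 14684570.
P = 14684570/39916800 = 1468457/3991680 ≈ 0.3679.

0.3679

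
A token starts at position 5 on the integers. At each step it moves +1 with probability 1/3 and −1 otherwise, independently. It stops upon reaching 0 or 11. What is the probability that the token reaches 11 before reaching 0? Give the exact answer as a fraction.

31/2047

Let r = q/p = (2/3)/(1/3) = 2. The recurrence P(i) = p·P(i+1) + q·P(i−1) with P(0)=0, P(11)=1 gives P(i) = (1 − r^i)/(1 − r^11).
P(5) = (1 − (2)^5) / (1 − (2)^11) = 31/2047.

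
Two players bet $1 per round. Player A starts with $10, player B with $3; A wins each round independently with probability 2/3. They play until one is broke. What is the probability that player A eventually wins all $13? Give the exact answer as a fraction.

8184/8191

Let r = q/p = (1/3)/(2/3) = 1/2. The recurrence P(i) = p·P(i+1) + q·P(i−1) with P(0)=0, P(13)=1 gives P(i) = (1 − r^i)/(1 − r^13).
P(10) = (1 − (1/2)^10) / (1 − (1/2)^13) = 8184/8191.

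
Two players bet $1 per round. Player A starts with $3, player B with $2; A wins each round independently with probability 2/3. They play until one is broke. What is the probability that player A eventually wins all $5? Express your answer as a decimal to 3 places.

Let r = q/p = (1/3)/(2/3) = 1/2. The recurrence P(i) = p·P(i+1) + q·P(i−1) with P(0)=0, P(5)=1 gives P(i) = (1 − r^i)/(1 − r^5).
P(3) = (1 − (1/2)^3) / (1 − (1/2)^5) = 28/31 ≈ 0.903.

0.903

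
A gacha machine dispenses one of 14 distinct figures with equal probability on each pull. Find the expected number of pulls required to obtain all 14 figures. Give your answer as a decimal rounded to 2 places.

After i distinct types are collected, each trial gives a new one with probability (14−i)/14, so the expected wait for the next new type is 14/(14−i).
E = 14/14 + 14/13 + 14/12 + 14/11 + 14/10 + 14/9 + 14/8 + 14/7 + 14/6 + 14/5 + 14/4 + 14/3 + 14/2 + 14/1 = 1171733/25740 ≈ 45.52.

45.52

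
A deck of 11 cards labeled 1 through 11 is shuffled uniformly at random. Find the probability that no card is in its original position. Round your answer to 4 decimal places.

This is the derangement probability: permutations of 11 with no fixed point.
D(11) = 11! · (1 − 1/1! + 1/2! − ··· + (−1)^11/11!) = 14684570.
P = 14684570/39916800 = 1468457/3991680 ≈ 0.3679.

0.3679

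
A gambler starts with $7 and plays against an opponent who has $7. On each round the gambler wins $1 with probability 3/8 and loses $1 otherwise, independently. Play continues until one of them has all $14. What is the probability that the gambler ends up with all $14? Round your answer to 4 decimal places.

0.0272

Let r = q/p = (5/8)/(3/8) = 5/3. The recurrence P(i) = p·P(i+1) + q·P(i−1) with P(0)=0, P(14)=1 gives P(i) = (1 − r^i)/(1 − r^14).
P(7) = (1 − (5/3)^7) / (1 − (5/3)^14) = 2187/80312 ≈ 0.0272.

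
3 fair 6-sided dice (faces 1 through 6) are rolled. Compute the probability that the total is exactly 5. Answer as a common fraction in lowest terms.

1/36

There are 6^3 = 216 equally likely outcomes.
The number of ordered 3-tuples from {1,…,6} summing to 5 is 6.
P(sum = 5) = 6/216 = 1/36.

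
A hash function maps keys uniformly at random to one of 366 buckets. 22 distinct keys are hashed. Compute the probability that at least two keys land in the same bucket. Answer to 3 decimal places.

0.475

It's easier to compute the probability that all 22 are distinct.
P(all distinct) = 366/366 · 365/366 · ··· · 345/366 ≈ 0.525.
So the probability of at least one match is 1 − 0.525 = 0.475.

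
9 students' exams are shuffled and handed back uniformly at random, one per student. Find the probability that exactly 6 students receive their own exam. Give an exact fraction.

1/2160

Choose which 6 of the 9 are fixed: C(9,6) = 84 ways.
The remaining 3 must have no fixed point: D(3) = 2.
P = 84·2/362880 = 1/2160.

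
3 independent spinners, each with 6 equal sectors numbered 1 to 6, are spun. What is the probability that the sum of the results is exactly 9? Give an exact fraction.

25/216

There are 6^3 = 216 equally likely outcomes.
The number of ordered 3-tuples from {1,…,6} summing to 9 is 25.
P(sum = 9) = 25/216.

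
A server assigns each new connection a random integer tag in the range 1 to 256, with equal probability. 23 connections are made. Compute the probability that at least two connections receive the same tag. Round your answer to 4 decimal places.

0.6389

It's easier to compute the probability that all 23 are distinct.
P(all distinct) = 256/256 · 255/256 · ··· · 234/256 ≈ 0.3611.
So the probability of at least one match is 1 − 0.3611 = 0.6389.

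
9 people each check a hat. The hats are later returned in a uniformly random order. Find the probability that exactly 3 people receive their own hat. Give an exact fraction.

Choose which 3 of the 9 are fixed: C(9,3) = 84 ways.
The remaining 6 must have no fixed point: D(6) = 265.
P = 84·265/362880 = 53/864.

53/864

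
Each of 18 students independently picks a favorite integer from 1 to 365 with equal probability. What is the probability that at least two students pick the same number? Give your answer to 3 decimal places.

0.347

It's easier to compute the probability that all 18 are distinct.
P(all distinct) = 365/365 · 364/365 · ··· · 348/365 ≈ 0.653.
So the probability of at least one match is 1 − 0.653 = 0.347.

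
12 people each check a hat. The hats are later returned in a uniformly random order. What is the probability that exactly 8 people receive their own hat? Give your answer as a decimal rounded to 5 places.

0.00001

Choose which 8 of the 12 are fixed: C(12,8) = 495 ways.
The remaining 4 must have no fixed point: D(4) = 9.
P = 495·9/479001600 = 1/107520 ≈ 0.00001.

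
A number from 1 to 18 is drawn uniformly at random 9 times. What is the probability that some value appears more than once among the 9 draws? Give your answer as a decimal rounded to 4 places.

0.9111

P(all 9 different) = 18/18 · 17/18 · ··· · 10/18 ≈ 0.0889.
P(at least two equal) = 1 − 0.0889 = 0.9111.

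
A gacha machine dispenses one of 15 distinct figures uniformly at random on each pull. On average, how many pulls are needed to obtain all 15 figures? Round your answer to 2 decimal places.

49.77

After i distinct types are collected, each trial gives a new one with probability (15−i)/15, so the expected wait for the next new type is 15/(15−i).
E = 15/15 + 15/14 + 15/13 + 15/12 + 15/11 + 15/10 + 15/9 + 15/8 + 15/7 + 15/6 + 15/5 + 15/4 + 15/3 + 15/2 + 15/1 = 1195757/24024 ≈ 49.77.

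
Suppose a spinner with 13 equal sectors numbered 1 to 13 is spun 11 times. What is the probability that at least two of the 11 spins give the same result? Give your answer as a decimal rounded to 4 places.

P(all 11 different) = 13/13 · 12/13 · ··· · 3/13 ≈ 0.0017.
P(at least two equal) = 1 − 0.0017 = 0.9983.

0.9983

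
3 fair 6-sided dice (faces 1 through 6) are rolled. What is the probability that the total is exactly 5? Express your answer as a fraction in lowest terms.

1/36

There are 6^3 = 216 equally likely outcomes.
The number of ordered 3-tuples from {1,…,6} summing to 5 is 6.
P(sum = 5) = 6/216 = 1/36.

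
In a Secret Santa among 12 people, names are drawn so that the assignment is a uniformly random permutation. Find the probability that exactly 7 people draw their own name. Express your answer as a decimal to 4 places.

0.0001

Choose which 7 of the 12 are fixed: C(12,7) = 792 ways.
The remaining 5 must have no fixed point: D(5) = 44.
P = 792·44/479001600 = 11/151200 ≈ 0.0001.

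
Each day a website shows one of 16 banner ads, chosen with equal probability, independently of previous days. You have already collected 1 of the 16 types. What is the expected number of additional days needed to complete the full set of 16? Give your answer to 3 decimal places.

53.092

Starting from 1 distinct type, each trial gives a new one with probability (16−i)/16 when i types are held, so the wait for the next new type is 16/(16−i).
E = 16/15 + 16/14 + 16/13 + 16/12 + 16/11 + 16/10 + 16/9 + 16/8 + 16/7 + 16/6 + 16/5 + 16/4 + 16/3 + 16/2 + 16/1 = 2391514/45045 ≈ 53.092.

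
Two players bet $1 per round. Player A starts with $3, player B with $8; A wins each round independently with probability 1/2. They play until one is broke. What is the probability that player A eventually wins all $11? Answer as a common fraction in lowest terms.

With a fair step, P(i) = ½P(i−1) + ½P(i+1) with P(0)=0, P(11)=1 has the linear solution P(i) = i/11.
P(3) = 3/11.

3/11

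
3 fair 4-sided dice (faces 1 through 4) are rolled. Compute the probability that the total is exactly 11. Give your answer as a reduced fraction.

3/64

There are 4^3 = 64 equally likely outcomes.
The number of ordered 3-tuples from {1,…,4} summing to 11 is 3.
P(sum = 11) = 3/64.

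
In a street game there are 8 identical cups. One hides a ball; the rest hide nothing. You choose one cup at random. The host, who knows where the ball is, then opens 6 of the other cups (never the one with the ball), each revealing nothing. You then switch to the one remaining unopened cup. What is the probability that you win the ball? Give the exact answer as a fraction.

Your original cup holds the ball with probability 1/8, so the other 7 collectively hold it with probability 7/8.
The host can always find 6 empty cups to open, so the reveals don't change that 7/8; it is now spread over the 1 remaining unopened cup.
P(win by switching) = (7/8) · (1/1) = 7/8.

7/8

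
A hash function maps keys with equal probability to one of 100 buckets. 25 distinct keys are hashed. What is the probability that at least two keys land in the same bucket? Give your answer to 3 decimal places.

It's easier to compute the probability that all 25 are distinct.
P(all distinct) = 100/100 · 99/100 · ··· · 76/100 ≈ 0.038.
So the probability of at least one match is 1 − 0.038 = 0.962.

0.962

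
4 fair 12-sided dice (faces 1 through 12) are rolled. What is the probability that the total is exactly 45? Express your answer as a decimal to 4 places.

0.0010

There are 12^4 = 20736 equally likely outcomes.
The number of ordered 4-tuples from {1,…,12} summing to 45 is 20.
P(sum = 45) = 20/20736 = 5/5184 ≈ 0.0010.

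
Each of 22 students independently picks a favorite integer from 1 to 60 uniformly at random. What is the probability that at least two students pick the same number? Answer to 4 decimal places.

0.9879

It's easier to compute the probability that all 22 are distinct.
P(all distinct) = 60/60 · 59/60 · ··· · 39/60 ≈ 0.0121.
So the probability of at least one match is 1 − 0.0121 = 0.9879.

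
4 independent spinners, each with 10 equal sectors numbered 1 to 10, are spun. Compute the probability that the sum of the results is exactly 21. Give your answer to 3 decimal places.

0.066

There are 10^4 = 10000 equally likely outcomes.
The number of ordered 4-tuples from {1,…,10} summing to 21 is 660.
P(sum = 21) = 660/10000 = 33/500 ≈ 0.066.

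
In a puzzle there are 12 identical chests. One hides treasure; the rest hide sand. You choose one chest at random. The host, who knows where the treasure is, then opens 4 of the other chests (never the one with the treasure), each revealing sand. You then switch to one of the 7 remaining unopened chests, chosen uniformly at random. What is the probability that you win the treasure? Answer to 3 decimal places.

0.131

Your original chest holds the treasure with probability 1/12, so the other 11 collectively hold it with probability 11/12.
The host can always find 4 empty chests to open, so the reveals don't change that 11/12; it is now spread over the 7 remaining unopened chests.
P(win by switching) = (11/12) · (1/7) = 11/84 ≈ 0.131.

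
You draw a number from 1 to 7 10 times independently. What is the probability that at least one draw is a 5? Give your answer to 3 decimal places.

P(no draw is a 5) = (6/7)^10 ≈ 0.214.
P(at least one) = 1 − 0.214 = 0.786.

0.786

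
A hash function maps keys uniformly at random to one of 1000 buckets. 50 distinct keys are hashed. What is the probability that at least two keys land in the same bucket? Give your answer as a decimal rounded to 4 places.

0.7123

It's easier to compute the probability that all 50 are distinct.
P(all distinct) = 1000/1000 · 999/1000 · ··· · 951/1000 ≈ 0.2877.
So the probability of at least one match is 1 − 0.2877 = 0.7123.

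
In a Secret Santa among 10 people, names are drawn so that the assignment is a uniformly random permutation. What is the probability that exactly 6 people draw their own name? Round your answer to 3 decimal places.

0.001

Choose which 6 of the 10 are fixed: C(10,6) = 210 ways.
The remaining 4 must have no fixed point: D(4) = 9.
P = 210·9/3628800 = 1/1920 ≈ 0.001.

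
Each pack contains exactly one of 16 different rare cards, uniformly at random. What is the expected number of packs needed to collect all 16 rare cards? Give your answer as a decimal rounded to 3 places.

After i distinct types are collected, each trial gives a new one with probability (16−i)/16, so the expected wait for the next new type is 16/(16−i).
E = 16/16 + 16/15 + 16/14 + 16/13 + 16/12 + 16/11 + 16/10 + 16/9 + 16/8 + 16/7 + 16/6 + 16/5 + 16/4 + 16/3 + 16/2 + 16/1 = 2436559/45045 ≈ 54.092.

54.092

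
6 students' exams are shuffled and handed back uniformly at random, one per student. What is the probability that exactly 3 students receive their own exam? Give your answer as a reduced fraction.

Choose which 3 of the 6 are fixed: C(6,3) = 20 ways.
The remaining 3 must have no fixed point: D(3) = 2.
P = 20·2/720 = 1/18.

1/18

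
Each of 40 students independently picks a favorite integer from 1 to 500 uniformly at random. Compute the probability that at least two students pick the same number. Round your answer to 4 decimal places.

0.7987

It's easier to compute the probability that all 40 are distinct.
P(all distinct) = 500/500 · 499/500 · ··· · 461/500 ≈ 0.2013.
So the probability of at least one match is 1 − 0.2013 = 0.7987.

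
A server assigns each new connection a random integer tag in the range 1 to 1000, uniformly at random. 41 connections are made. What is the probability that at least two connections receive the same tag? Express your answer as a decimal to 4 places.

0.5645

It's easier to compute the probability that all 41 are distinct.
P(all distinct) = 1000/1000 · 999/1000 · ··· · 960/1000 ≈ 0.4355.
So the probability of at least one match is 1 − 0.4355 = 0.5645.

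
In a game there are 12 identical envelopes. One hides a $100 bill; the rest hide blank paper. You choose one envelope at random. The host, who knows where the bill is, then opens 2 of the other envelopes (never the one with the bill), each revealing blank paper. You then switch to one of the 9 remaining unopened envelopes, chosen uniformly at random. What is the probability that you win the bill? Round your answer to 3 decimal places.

Your original envelope holds the bill with probability 1/12, so the other 11 collectively hold it with probability 11/12.
The host can always find 2 empty envelopes to open, so the reveals don't change that 11/12; it is now spread over the 9 remaining unopened envelopes.
P(win by switching) = (11/12) · (1/9) = 11/108 ≈ 0.102.

0.102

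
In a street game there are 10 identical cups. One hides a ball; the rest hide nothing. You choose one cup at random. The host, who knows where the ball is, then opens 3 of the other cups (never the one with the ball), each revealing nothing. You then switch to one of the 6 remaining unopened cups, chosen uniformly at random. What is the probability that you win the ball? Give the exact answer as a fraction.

Your original cup holds the ball with probability 1/10, so the other 9 collectively hold it with probability 9/10.
The host can always find 3 empty cups to open, so the reveals don't change that 9/10; it is now spread over the 6 remaining unopened cups.
P(win by switching) = (9/10) · (1/6) = 3/20.

3/20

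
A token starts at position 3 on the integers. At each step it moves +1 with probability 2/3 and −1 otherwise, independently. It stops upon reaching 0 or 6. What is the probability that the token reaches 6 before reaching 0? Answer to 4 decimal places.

0.8889

Let r = q/p = (1/3)/(2/3) = 1/2. The recurrence P(i) = p·P(i+1) + q·P(i−1) with P(0)=0, P(6)=1 gives P(i) = (1 − r^i)/(1 − r^6).
P(3) = (1 − (1/2)^3) / (1 − (1/2)^6) = 8/9 ≈ 0.8889.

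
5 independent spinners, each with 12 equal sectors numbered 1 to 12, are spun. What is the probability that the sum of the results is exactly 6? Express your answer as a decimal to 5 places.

0.00002

There are 12^5 = 248832 equally likely outcomes.
The number of ordered 5-tuples from {1,…,12} summing to 6 is 5.
P(sum = 6) = 5/248832 ≈ 0.00002.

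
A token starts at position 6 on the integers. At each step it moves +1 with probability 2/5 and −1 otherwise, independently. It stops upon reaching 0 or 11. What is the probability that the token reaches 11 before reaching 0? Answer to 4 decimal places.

Let r = q/p = (3/5)/(2/5) = 3/2. The recurrence P(i) = p·P(i+1) + q·P(i−1) with P(0)=0, P(11)=1 gives P(i) = (1 − r^i)/(1 − r^11).
P(6) = (1 − (3/2)^6) / (1 − (3/2)^11) = 21280/175099 ≈ 0.1215.

0.1215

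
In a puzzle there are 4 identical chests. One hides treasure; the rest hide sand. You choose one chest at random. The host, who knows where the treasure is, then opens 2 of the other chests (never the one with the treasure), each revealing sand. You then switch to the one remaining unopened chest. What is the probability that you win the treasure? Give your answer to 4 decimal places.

0.7500

Your original chest holds the treasure with probability 1/4, so the other 3 collectively hold it with probability 3/4.
The host can always find 2 empty chests to open, so the reveals don't change that 3/4; it is now spread over the 1 remaining unopened chest.
P(win by switching) = (3/4) · (1/1) = 3/4 ≈ 0.7500.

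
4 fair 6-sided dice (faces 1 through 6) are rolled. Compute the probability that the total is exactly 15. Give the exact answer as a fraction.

There are 6^4 = 1296 equally likely outcomes.
The number of ordered 4-tuples from {1,…,6} summing to 15 is 140.
P(sum = 15) = 140/1296 = 35/324.

35/324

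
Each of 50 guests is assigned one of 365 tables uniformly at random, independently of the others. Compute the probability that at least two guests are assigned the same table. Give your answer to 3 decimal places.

0.970

It's easier to compute the probability that all 50 are distinct.
P(all distinct) = 365/365 · 364/365 · ··· · 316/365 ≈ 0.030.
So the probability of at least one match is 1 − 0.030 = 0.970.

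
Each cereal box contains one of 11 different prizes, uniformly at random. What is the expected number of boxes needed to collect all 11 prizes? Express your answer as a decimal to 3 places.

33.219

After i distinct types are collected, each trial gives a new one with probability (11−i)/11, so the expected wait for the next new type is 11/(11−i).
E = 11/11 + 11/10 + 11/9 + 11/8 + 11/7 + 11/6 + 11/5 + 11/4 + 11/3 + 11/2 + 11/1 = 83711/2520 ≈ 33.219.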